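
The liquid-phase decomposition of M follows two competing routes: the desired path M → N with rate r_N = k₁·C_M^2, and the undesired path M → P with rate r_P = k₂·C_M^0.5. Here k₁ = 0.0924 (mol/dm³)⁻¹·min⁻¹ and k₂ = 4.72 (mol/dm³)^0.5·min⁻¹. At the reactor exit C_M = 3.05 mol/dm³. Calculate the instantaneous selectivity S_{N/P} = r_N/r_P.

0.104

S_{N/P} = r_N/r_P = (k₁·C_M^2)/(k₂·C_M^0.5) = (k₁/k₂)·C_M^1.5.
= (0.0924×3.050^2) / (4.72×3.050^0.5) = 0.8596/8.243 = 0.104.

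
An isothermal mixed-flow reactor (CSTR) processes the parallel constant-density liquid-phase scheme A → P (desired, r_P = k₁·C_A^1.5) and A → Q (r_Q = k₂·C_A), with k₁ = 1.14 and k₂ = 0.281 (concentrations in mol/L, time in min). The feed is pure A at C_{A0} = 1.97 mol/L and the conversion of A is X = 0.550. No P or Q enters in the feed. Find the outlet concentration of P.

Exit C_A = C_{A0}(1−X) = 1.97×0.450 = 0.8865 mol/L.
A CSTR operates uniformly at the exit composition, giving r_P = 0.9515 and r_Q = 0.2491 (each k·C_A^n at C_A = 0.8865).
Fraction of consumed A going to P: r_P/(r_P+r_Q) = 0.7925.
C_P = 0.7925·C_{A0}·X = 0.7925×1.97×0.550 = 0.859 mol/L.

0.859 mol/L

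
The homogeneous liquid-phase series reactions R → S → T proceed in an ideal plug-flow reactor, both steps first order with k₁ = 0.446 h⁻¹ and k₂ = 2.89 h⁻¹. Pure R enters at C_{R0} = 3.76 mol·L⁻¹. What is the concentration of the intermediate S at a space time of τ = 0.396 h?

For first-order series with pure R initially, C_S(τ) = k₁C_{R0}/(k₂−k₁)·(e^(−k₁τ) − e^(−k₂τ)).
e^(−k₁τ) = e^(−0.446×0.396) = e^(−0.1766) = 0.8381; e^(−k₂τ) = e^(−1.144) = 0.3184.
C_S = 0.446×3.76/(2.89−0.446) × (0.8381−0.3184) = 0.6862×0.5197 = 0.3566 mol·L⁻¹.

0.357 mol·L⁻¹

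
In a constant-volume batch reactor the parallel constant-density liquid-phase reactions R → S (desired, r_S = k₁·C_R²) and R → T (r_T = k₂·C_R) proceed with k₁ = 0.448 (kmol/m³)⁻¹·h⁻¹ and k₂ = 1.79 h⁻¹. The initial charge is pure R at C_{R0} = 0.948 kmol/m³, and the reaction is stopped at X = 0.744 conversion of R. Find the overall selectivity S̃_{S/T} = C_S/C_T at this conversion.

0.147

C_R = C_{R0}(1−X) = 0.2427 kmol/m³.
Along a PFR/batch, dC_T/dC_R = −r_T/(r_S+r_T) = −k₂/(k₂+k₁·C_R).
Integrating from C_{R0} to C_R: C_T = (1.79/0.448)·ln[(1.79+0.448·0.948)/(1.79+0.448·0.243)] = 3.996·ln(2.215/1.899) = 0.6151 kmol/m³.
Then C_S = (C_{R0}−C_R) − C_T = 0.7053 − 0.6151 = 0.09025 kmol/m³.
S̃_{S/T} = C_S/C_T = 0.09025/0.6151 = 0.147.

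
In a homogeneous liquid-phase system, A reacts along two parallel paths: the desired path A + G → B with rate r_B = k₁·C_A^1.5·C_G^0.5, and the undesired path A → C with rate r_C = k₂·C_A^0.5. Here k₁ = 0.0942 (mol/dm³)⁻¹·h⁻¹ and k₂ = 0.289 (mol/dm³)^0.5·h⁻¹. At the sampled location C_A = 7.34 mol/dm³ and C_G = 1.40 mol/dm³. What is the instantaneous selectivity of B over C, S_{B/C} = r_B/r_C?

S_{B/C} = r_B/r_C = (k₁·C_A^1.5·C_G^0.5)/(k₂·C_A^0.5) = (k₁/k₂)·C_A·C_G^0.5.
= (0.0942×7.340^1.5×1.400^0.5) / (0.289×7.340^0.5) = 2.216/0.7830 = 2.83.
Since the desired path is higher order in A, keeping C_A high (PFR or concentrated feed) favours B.

2.83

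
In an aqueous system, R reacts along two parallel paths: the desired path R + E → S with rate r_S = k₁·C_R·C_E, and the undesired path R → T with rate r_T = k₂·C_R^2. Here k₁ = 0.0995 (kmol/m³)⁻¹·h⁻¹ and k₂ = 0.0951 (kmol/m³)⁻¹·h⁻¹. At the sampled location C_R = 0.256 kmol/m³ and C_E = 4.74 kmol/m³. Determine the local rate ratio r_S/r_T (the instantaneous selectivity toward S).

19.4

S_{S/T} = r_S/r_T = (k₁·C_R·C_E)/(k₂·C_R^2) = (k₁/k₂)·C_R⁻¹·C_E.
= (0.0995×0.2560×4.740) / (0.0951×0.2560^2) = 0.1207/0.006232 = 19.4.
The undesired path is higher order in R, so low C_R (CSTR or dilute feed) favours S.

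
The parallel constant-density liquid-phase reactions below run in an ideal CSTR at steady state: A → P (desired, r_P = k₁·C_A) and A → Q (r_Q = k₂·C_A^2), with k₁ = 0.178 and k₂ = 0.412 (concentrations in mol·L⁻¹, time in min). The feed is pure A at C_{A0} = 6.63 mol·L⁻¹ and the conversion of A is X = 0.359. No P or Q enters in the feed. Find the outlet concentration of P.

Exit C_A = C_{A0}(1−X) = 6.63×0.641 = 4.250 mol·L⁻¹.
A CSTR operates uniformly at the exit composition, giving r_P = 0.7565 and r_Q = 7.441 (each k·C_A^n at C_A = 4.250).
Fraction of consumed A going to P: r_P/(r_P+r_Q) = 0.09228.
C_P = 0.09228·C_{A0}·X = 0.09228×6.63×0.359 = 0.220 mol·L⁻¹.

0.220 mol·L⁻¹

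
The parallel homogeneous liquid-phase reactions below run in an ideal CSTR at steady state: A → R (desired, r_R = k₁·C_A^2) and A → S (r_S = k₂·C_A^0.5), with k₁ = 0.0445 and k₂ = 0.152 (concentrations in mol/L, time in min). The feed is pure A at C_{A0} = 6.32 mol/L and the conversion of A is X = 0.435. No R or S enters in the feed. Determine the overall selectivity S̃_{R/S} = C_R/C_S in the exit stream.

Exit C_A = C_{A0}(1−X) = 6.32×0.565 = 3.571 mol/L.
In a CSTR the entire volume is at exit conditions, so r_R = 0.0445×3.571^2 = 0.5674 and r_S = 0.152×3.571^0.5 = 0.2872.
Overall selectivity = C_R/C_S = r_Rτ/(r_Sτ) = r_R/r_S = 1.98.

1.98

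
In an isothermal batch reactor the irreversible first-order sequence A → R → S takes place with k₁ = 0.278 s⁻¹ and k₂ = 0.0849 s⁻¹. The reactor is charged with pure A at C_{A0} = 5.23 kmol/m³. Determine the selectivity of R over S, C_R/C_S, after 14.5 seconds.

Solving the coupled first-order balances gives C_R(t) = [k₁/(k₂−k₁)]·C_{A0}·(e^(−k₁t) − e^(−k₂t)).
e^(−k₁t) = e^(−0.278×14.5) = e^(−4.031) = 0.01776; e^(−k₂t) = e^(−1.231) = 0.2920.
C_R = 0.278×5.23/(0.0849−0.278) × (0.01776−0.2920) = (-7.529)×(-0.2742) = 2.065 kmol/m³.
C_A = C_{A0}e^(−k₁t) = 0.09287 kmol/m³, so C_S = C_{A0}−C_A−C_R = 3.072 kmol/m³; C_R/C_S = 0.672.

0.672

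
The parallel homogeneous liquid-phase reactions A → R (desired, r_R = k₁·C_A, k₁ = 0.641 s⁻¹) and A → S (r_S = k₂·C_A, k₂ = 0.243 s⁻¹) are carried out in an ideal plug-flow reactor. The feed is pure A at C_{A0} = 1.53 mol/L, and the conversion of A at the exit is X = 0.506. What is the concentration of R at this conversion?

C_A = C_{A0}(1−X) = 0.7558 mol/L.
Both paths are first order in A, so the instantaneous fraction to R is constant: dC_R/d(−C_A) = k₁/(k₁+k₂) = 0.7251.
C_R = 0.7251·(C_{A0}−C_A) = 0.7251×0.7742 = 0.561 mol/L.

0.561 mol/L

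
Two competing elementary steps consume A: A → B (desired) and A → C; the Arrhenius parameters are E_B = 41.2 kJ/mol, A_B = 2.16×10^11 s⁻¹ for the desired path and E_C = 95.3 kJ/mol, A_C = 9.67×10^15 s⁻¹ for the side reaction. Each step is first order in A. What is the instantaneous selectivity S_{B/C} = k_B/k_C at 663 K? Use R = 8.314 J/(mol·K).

0.409

k_B/k_C = (A_B/A_C)·exp[−(E_B−E_C)/(RT)] = (A_B/A_C)·exp[(E_C−E_B)/(RT)].
(E_C−E_B)/(RT) = (95.3−41.2)×10³/(8.314×663) = 54100/5512 = 9.815.
k_B/k_C = (2.16×10^11/9.67×10^15)·exp(9.815) = 2.234×10^-5 × 18299 = 0.409.
Since E_B < E_C, lowering the temperature improves selectivity toward B.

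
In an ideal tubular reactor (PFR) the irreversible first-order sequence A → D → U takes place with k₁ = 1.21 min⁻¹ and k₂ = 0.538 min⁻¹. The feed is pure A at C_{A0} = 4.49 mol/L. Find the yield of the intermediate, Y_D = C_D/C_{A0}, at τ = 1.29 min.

0.521

Solving the coupled first-order balances gives C_D(τ) = [k₁/(k₂−k₁)]·C_{A0}·(e^(−k₁τ) − e^(−k₂τ)).
e^(−k₁τ) = e^(−1.21×1.29) = e^(−1.561) = 0.2099; e^(−k₂τ) = e^(−0.6940) = 0.4996.
C_D = 1.21×4.49/(0.538−1.21) × (0.2099−0.4996) = (-8.085)×(-0.2896) = 2.341 mol/L.
Y_D = C_D/C_{A0} = 2.341/4.49 = 0.521.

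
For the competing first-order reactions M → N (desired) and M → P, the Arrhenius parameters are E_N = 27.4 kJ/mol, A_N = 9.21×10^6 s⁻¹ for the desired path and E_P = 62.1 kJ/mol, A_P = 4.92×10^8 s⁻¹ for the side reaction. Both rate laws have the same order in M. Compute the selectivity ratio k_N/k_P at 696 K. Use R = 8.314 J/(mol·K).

Since both paths have the same order in M, the concentration cancels and S_{N/P} = k_N/k_P = (A_N/A_P)·exp[(E_P−E_N)/(RT)].
(E_P−E_N)/(RT) = (62.1−27.4)×10³/(8.314×696) = 34700/5787 = 5.997.
k_N/k_P = (9.21×10^6/4.92×10^8)·exp(5.997) = 0.01872 × 402.1 = 7.53.
Since E_N < E_P, lowering the temperature improves selectivity toward N.

7.53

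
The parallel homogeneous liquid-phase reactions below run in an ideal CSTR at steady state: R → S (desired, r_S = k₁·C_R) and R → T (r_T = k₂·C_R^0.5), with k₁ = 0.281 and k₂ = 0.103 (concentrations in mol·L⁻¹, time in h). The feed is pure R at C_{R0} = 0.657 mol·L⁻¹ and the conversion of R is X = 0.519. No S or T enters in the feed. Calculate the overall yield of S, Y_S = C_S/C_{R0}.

Exit C_R = C_{R0}(1−X) = 0.657×0.481 = 0.3160 mol·L⁻¹.
In a CSTR the entire volume is at exit conditions, so r_S = 0.281×0.3160 = 0.08880 and r_T = 0.103×0.3160^0.5 = 0.05790.
Fraction of consumed R going to S: r_S/(r_S+r_T) = 0.6053.
C_S = 0.6053·C_{R0}·X = 0.6053×0.657×0.519 = 0.206 mol·L⁻¹; Y_S = C_S/C_{R0} = 0.314.

0.314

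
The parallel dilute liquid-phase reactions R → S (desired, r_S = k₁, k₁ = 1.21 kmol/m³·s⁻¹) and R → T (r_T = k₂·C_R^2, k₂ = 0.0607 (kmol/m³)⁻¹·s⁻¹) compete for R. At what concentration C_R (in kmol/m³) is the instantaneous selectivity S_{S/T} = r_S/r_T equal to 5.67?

S_{S/T} = (k₁/k₂)·C_R^-2 ⇒ C_R = (S·k₂/k₁)^(-0.5).
= (5.67×0.0607/1.21)^(-0.5) = (0.2844)^(-0.5) = 1.88 kmol/m³.

1.88 kmol/m³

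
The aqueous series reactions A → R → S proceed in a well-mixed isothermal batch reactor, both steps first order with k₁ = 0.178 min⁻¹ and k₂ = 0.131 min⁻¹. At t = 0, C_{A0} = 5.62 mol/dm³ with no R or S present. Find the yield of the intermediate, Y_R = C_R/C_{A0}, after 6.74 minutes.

0.425

For first-order series with pure A initially, C_R(t) = k₁C_{A0}/(k₂−k₁)·(e^(−k₁t) − e^(−k₂t)).
e^(−k₁t) = e^(−0.178×6.74) = e^(−1.200) = 0.3013; e^(−k₂t) = e^(−0.8829) = 0.4136.
C_R = 0.178×5.62/(0.131−0.178) × (0.3013−0.4136) = (-21.28)×(-0.1123) = 2.390 mol/dm³.
Y_R = C_R/C_{A0} = 2.390/5.62 = 0.425.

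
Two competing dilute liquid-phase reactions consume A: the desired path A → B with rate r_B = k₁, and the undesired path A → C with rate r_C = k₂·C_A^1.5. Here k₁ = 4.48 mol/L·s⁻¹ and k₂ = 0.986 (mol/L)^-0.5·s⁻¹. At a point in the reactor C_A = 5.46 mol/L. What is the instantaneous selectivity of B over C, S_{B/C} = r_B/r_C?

S_{B/C} = r_B/r_C = (k₁)/(k₂·C_A^1.5) = (k₁/k₂)·C_A^-1.5.
= (4.48) / (0.986×5.460^1.5) = 4.480/12.58 = 0.356.

0.356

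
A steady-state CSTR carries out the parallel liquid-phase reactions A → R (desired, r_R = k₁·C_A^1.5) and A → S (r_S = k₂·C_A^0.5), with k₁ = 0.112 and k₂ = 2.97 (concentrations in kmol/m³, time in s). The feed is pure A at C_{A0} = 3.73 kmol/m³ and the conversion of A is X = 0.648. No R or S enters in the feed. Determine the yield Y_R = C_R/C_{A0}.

0.0306

Exit C_A = C_{A0}(1−X) = 3.73×0.352 = 1.313 kmol/m³.
A CSTR operates uniformly at the exit composition, giving r_R = 0.1685 and r_S = 3.403 (each k·C_A^n at C_A = 1.313).
Fraction of consumed A going to R: r_R/(r_R+r_S) = 0.04718.
C_R = 0.04718·C_{A0}·X = 0.04718×3.73×0.648 = 0.114 kmol/m³; Y_R = C_R/C_{A0} = 0.0306.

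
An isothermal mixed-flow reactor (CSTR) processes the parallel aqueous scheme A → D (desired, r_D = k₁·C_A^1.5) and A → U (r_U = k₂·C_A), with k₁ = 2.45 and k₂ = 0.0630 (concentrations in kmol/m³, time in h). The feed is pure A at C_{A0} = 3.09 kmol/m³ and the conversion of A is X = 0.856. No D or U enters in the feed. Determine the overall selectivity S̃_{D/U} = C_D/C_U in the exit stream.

Exit C_A = C_{A0}(1−X) = 3.09×0.144 = 0.4450 kmol/m³.
A CSTR operates uniformly at the exit composition, giving r_D = 0.7272 and r_U = 0.02803 (each k·C_A^n at C_A = 0.4450).
Overall selectivity = C_D/C_U = r_Dτ/(r_Uτ) = r_D/r_U = 25.9.

25.9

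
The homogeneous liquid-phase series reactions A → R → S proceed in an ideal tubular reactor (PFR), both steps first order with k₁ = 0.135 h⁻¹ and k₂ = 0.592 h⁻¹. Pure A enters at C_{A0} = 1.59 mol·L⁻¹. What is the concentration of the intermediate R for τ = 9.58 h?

For first-order series with pure A initially, C_R(τ) = k₁C_{A0}/(k₂−k₁)·(e^(−k₁τ) − e^(−k₂τ)).
e^(−k₁τ) = e^(−0.135×9.58) = e^(−1.293) = 0.2744; e^(−k₂τ) = e^(−5.671) = 0.003443.
C_R = 0.135×1.59/(0.592−0.135) × (0.2744−0.003443) = 0.4697×0.2709 = 0.1272 mol·L⁻¹.

0.127 mol·L⁻¹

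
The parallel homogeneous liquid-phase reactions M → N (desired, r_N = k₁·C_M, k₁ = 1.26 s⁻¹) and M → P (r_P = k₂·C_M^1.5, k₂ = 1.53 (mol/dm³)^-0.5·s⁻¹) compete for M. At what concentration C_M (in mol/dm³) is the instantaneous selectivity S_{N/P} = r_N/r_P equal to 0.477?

S_{N/P} = (k₁/k₂)·C_M^-0.5 ⇒ C_M = (S·k₂/k₁)^(-2).
= (0.477×1.53/1.26)^(-2) = (0.5792)^(-2) = 2.98 mol/dm³.

2.98 mol/dm³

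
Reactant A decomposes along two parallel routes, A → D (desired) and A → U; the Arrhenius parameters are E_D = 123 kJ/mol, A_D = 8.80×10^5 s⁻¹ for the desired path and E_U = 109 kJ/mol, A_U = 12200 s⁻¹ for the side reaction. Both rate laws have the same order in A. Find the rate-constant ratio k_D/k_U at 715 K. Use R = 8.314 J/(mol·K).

With equal orders, S_{D/U} = k_D/k_U = (A_D/A_U)·exp[(E_U−E_D)/(RT)].
(E_U−E_D)/(RT) = (109−123)×10³/(8.314×715) = -14000/5945 = -2.355.
k_D/k_U = (8.80×10^5/12200)·exp(-2.355) = 72.13 × 0.09488 = 6.84.

6.84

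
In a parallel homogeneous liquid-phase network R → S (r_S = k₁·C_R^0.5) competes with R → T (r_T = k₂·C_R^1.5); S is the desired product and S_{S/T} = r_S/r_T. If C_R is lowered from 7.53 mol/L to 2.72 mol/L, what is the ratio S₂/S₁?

2.77

S_{S/T} = (k₁/k₂)·C_R⁻¹, so S₂/S₁ = (C_{R,2}/C_{R,1})⁻¹.
= 7.53/2.72 = 2.77.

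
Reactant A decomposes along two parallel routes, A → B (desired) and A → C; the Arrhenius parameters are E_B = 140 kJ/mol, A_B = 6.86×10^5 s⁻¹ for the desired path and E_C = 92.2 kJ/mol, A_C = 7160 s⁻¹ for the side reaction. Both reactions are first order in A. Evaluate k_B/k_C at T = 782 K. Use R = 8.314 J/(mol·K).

0.0614

Since both paths have the same order in A, the concentration cancels and S_{B/C} = k_B/k_C = (A_B/A_C)·exp[(E_C−E_B)/(RT)].
(E_C−E_B)/(RT) = (92.2−140)×10³/(8.314×782) = -47800/6502 = -7.352.
k_B/k_C = (6.86×10^5/7160)·exp(-7.352) = 95.81 × 6.412×10^-4 = 0.0614.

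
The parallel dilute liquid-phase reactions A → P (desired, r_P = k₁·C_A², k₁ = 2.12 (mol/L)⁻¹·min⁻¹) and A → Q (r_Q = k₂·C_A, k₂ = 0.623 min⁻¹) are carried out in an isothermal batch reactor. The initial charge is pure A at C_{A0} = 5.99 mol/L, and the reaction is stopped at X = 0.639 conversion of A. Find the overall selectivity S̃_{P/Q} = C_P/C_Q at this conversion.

12.9

C_A = C_{A0}(1−X) = 2.162 mol/L.
Along a PFR/batch, dC_Q/dC_A = −r_Q/(r_P+r_Q) = −k₂/(k₂+k₁·C_A).
Integrating from C_{A0} to C_A: C_Q = (0.623/2.12)·ln[(0.623+2.12·5.99)/(0.623+2.12·2.16)] = 0.2939·ln(13.32/5.207) = 0.2760 mol/L.
Then C_P = (C_{A0}−C_A) − C_Q = 3.828 − 0.2760 = 3.552 mol/L.
S̃_{P/Q} = C_P/C_Q = 3.552/0.2760 = 12.9.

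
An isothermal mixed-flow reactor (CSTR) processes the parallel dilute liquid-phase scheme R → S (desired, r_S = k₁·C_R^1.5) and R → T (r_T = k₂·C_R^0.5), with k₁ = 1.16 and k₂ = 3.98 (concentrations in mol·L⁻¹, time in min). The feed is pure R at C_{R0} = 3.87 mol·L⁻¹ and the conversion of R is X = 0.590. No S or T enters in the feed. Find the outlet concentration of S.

0.722 mol·L⁻¹

Exit C_R = C_{R0}(1−X) = 3.87×0.410 = 1.587 mol·L⁻¹.
In a CSTR the entire volume is at exit conditions, so r_S = 1.16×1.587^1.5 = 2.318 and r_T = 3.98×1.587^0.5 = 5.013.
Fraction of consumed R going to S: r_S/(r_S+r_T) = 0.3162.
C_S = 0.3162·C_{R0}·X = 0.3162×3.87×0.590 = 0.722 mol·L⁻¹.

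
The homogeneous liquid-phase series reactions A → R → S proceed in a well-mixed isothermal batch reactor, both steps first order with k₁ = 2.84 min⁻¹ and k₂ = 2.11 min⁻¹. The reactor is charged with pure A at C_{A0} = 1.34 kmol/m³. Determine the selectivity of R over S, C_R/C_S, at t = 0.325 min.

For first-order series with pure A initially, C_R(t) = k₁C_{A0}/(k₂−k₁)·(e^(−k₁t) − e^(−k₂t)).
e^(−k₁t) = e^(−2.84×0.325) = e^(−0.9230) = 0.3973; e^(−k₂t) = e^(−0.6857) = 0.5037.
C_R = 2.84×1.34/(2.11−2.84) × (0.3973−0.5037) = (-5.213)×(-0.1064) = 0.5546 kmol/m³.
C_A = C_{A0}e^(−k₁t) = 0.5324 kmol/m³, so C_S = C_{A0}−C_A−C_R = 0.2530 kmol/m³; C_R/C_S = 2.19.

2.19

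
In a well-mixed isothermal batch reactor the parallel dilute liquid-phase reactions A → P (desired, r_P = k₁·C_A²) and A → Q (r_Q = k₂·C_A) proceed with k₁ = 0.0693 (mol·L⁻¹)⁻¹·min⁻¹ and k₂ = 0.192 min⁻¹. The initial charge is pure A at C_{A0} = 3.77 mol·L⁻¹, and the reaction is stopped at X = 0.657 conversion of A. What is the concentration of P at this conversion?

1.16 mol·L⁻¹

C_A = C_{A0}(1−X) = 1.293 mol·L⁻¹.
Along a PFR/batch, dC_Q/dC_A = −r_Q/(r_P+r_Q) = −k₂/(k₂+k₁·C_A).
Integrating from C_{A0} to C_A: C_Q = (0.192/0.0693)·ln[(0.192+0.0693·3.77)/(0.192+0.0693·1.29)] = 2.771·ln(0.4533/0.2816) = 1.319 mol·L⁻¹.
Then C_P = (C_{A0}−C_A) − C_Q = 2.477 − 1.319 = 1.158 mol·L⁻¹.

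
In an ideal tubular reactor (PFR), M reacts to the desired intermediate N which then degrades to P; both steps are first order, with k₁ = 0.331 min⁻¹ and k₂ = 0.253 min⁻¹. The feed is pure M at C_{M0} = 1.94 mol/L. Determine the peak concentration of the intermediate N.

0.811 mol/L

At the optimum, C_{N,max}/C_{M0} = (k₁/k₂)^[k₂/(k₂−k₁)].
= (0.331/0.253)^(0.253/(0.253−0.331)) = (1.308)^(-3.244) = 0.4183.
C_{N,max} = 0.4183×1.94 = 0.811 mol/L.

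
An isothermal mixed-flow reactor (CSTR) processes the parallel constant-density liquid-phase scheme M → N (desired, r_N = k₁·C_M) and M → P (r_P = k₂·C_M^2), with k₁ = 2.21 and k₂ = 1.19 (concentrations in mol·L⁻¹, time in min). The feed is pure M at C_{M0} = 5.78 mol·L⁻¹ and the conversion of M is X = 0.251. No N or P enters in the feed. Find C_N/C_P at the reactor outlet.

Exit C_M = C_{M0}(1−X) = 5.78×0.749 = 4.329 mol·L⁻¹.
In a CSTR the entire volume is at exit conditions, so r_N = 2.21×4.329 = 9.568 and r_P = 1.19×4.329^2 = 22.30.
Overall selectivity = C_N/C_P = r_Nτ/(r_Pτ) = r_N/r_P = 0.429.

0.429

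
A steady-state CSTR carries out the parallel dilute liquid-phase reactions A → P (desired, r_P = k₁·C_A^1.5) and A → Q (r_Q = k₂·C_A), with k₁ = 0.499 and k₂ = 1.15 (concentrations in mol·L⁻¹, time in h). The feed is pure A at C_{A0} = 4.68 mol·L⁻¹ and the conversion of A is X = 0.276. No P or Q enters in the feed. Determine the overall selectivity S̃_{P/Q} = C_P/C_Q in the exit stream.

0.799

Exit C_A = C_{A0}(1−X) = 4.68×0.724 = 3.388 mol·L⁻¹.
Rates in a CSTR are evaluated at the outlet concentration: r_P = 0.499×3.388^1.5 = 3.112, r_Q = 1.15×3.388 = 3.897.
Overall selectivity = C_P/C_Q = r_Pτ/(r_Qτ) = r_P/r_Q = 0.799.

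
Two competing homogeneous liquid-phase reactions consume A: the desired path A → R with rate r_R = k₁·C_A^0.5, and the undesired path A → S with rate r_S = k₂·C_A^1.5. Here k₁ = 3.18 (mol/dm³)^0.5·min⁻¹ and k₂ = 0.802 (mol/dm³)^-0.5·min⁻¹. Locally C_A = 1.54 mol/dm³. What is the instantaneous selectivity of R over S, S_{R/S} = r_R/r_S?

S_{R/S} = r_R/r_S = (k₁·C_A^0.5)/(k₂·C_A^1.5) = (k₁/k₂)·C_A⁻¹.
= (3.18×1.540^0.5) / (0.802×1.540^1.5) = 3.946/1.533 = 2.57.

2.57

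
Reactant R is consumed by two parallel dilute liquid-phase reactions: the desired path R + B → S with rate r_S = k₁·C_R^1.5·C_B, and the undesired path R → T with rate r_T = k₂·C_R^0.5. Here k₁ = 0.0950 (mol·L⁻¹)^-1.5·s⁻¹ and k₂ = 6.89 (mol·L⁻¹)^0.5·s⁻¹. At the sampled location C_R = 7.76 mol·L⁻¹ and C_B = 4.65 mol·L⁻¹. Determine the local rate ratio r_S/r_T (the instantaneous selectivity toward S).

S_{S/T} = r_S/r_T = (k₁·C_R^1.5·C_B)/(k₂·C_R^0.5) = (k₁/k₂)·C_R·C_B.
= (0.0950×7.760^1.5×4.650) / (6.89×7.760^0.5) = 9.549/19.19 = 0.498.
Since the desired path is higher order in R, keeping C_R high (PFR or concentrated feed) favours S.

0.498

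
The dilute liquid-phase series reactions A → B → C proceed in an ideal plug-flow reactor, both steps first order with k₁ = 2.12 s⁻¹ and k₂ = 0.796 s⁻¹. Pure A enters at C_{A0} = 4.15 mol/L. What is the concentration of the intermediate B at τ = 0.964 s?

For first-order series with pure A initially, C_B(τ) = k₁C_{A0}/(k₂−k₁)·(e^(−k₁τ) − e^(−k₂τ)).
e^(−k₁τ) = e^(−2.12×0.964) = e^(−2.044) = 0.1296; e^(−k₂τ) = e^(−0.7673) = 0.4642.
C_B = 2.12×4.15/(0.796−2.12) × (0.1296−0.4642) = (-6.645)×(-0.3347) = 2.224 mol/L.

2.22 mol/L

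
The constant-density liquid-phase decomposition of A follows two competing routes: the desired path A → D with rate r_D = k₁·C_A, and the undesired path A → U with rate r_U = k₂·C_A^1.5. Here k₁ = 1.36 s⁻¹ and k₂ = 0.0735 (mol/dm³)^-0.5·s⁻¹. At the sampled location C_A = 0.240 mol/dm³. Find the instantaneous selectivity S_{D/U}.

S_{D/U} = r_D/r_U = (k₁·C_A)/(k₂·C_A^1.5) = (k₁/k₂)·C_A^-0.5.
= (1.36×0.2400) / (0.0735×0.2400^1.5) = 0.3264/0.008642 = 37.8.

37.8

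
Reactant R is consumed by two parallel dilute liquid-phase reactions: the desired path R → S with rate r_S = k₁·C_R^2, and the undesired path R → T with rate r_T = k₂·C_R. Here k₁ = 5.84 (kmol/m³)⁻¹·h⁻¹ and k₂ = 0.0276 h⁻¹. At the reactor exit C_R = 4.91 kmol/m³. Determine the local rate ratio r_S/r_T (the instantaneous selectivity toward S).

1039

S_{S/T} = r_S/r_T = (k₁·C_R^2)/(k₂·C_R) = (k₁/k₂)·C_R.
= (5.84×4.910^2) / (0.0276×4.910) = 140.8/0.1355 = 1039.
Since the desired path is higher order in R, keeping C_R high (PFR or concentrated feed) favours S.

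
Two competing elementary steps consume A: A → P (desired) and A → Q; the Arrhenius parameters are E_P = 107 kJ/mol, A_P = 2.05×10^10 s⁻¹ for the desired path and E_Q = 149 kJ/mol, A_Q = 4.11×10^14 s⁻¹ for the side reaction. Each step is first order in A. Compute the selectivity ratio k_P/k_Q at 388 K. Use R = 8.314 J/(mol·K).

Since both paths have the same order in A, the concentration cancels and S_{P/Q} = k_P/k_Q = (A_P/A_Q)·exp[(E_Q−E_P)/(RT)].
(E_Q−E_P)/(RT) = (149−107)×10³/(8.314×388) = 42000/3226 = 13.02.
k_P/k_Q = (2.05×10^10/4.11×10^14)·exp(13.02) = 4.988×10^-5 × 4.513×10^5 = 22.5.
Since E_P < E_Q, lowering the temperature improves selectivity toward P.

22.5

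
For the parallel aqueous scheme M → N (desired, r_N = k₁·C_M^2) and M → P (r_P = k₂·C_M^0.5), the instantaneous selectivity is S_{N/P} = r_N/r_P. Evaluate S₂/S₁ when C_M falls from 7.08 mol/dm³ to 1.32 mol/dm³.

S_{N/P} = (k₁/k₂)·C_M^1.5, so S₂/S₁ = (C_{M,2}/C_{M,1})^1.5.
= (1.32/7.08)^1.5 = (0.1864)^1.5 = 0.0805.
Selectivity toward N falls as C_M falls — high-concentration operation is favoured.

0.0805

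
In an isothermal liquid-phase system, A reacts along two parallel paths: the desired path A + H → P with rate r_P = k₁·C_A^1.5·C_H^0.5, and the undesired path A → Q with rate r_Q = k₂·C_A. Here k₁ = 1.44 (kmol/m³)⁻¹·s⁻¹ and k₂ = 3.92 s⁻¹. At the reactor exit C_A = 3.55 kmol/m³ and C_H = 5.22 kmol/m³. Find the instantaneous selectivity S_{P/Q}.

1.58

S_{P/Q} = r_P/r_Q = (k₁·C_A^1.5·C_H^0.5)/(k₂·C_A) = (k₁/k₂)·C_A^0.5·C_H^0.5.
= (1.44×3.550^1.5×5.220^0.5) / (3.92×3.550) = 22.01/13.92 = 1.58.
Since the desired path is higher order in A, keeping C_A high (PFR or concentrated feed) favours P.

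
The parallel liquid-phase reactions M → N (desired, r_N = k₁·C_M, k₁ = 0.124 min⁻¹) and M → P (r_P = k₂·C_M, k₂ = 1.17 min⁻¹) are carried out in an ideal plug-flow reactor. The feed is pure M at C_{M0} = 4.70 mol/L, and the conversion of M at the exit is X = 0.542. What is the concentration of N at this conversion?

C_M = C_{M0}(1−X) = 2.153 mol/L.
Both paths are first order in M, so the instantaneous fraction to N is constant: dC_N/d(−C_M) = k₁/(k₁+k₂) = 0.09583.
C_N = 0.09583·(C_{M0}−C_M) = 0.09583×2.547 = 0.244 mol/L.

0.244 mol/L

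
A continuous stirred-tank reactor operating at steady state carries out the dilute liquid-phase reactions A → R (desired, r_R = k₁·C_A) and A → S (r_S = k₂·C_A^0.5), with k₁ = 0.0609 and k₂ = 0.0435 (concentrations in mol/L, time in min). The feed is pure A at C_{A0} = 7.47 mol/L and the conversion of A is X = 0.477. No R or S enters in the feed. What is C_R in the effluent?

2.62 mol/L

Exit C_A = C_{A0}(1−X) = 7.47×0.523 = 3.907 mol/L.
Rates in a CSTR are evaluated at the outlet concentration: r_R = 0.0609×3.907 = 0.2379, r_S = 0.0435×3.907^0.5 = 0.08598.
Fraction of consumed A going to R: r_R/(r_R+r_S) = 0.7346.
C_R = 0.7346·C_{A0}·X = 0.7346×7.47×0.477 = 2.62 mol/L.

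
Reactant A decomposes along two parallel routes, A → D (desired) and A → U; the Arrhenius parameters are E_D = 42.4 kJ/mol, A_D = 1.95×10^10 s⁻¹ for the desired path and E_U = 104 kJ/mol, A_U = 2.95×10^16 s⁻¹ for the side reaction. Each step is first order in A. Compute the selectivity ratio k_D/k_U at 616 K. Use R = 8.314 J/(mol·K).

Since both paths have the same order in A, the concentration cancels and S_{D/U} = k_D/k_U = (A_D/A_U)·exp[(E_U−E_D)/(RT)].
(E_U−E_D)/(RT) = (104−42.4)×10³/(8.314×616) = 61600/5121 = 12.03.
k_D/k_U = (1.95×10^10/2.95×10^16)·exp(12.03) = 6.610×10^-7 × 1.674×10^5 = 0.111.

0.111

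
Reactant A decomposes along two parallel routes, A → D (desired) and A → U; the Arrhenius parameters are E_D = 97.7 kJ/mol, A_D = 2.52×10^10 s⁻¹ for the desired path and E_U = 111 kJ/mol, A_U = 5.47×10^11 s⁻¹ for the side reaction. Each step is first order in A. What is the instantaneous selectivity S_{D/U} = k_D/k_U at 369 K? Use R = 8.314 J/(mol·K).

k_D/k_U = (A_D/A_U)·exp[−(E_D−E_U)/(RT)] = (A_D/A_U)·exp[(E_U−E_D)/(RT)].
(E_U−E_D)/(RT) = (111−97.7)×10³/(8.314×369) = 13300/3068 = 4.335.
k_D/k_U = (2.52×10^10/5.47×10^11)·exp(4.335) = 0.04607 × 76.34 = 3.52.

3.52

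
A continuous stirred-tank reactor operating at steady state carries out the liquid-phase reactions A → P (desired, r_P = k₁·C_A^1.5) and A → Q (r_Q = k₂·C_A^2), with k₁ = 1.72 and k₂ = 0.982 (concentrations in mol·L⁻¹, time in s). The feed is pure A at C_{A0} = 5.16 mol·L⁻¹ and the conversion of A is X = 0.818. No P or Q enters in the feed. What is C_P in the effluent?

Exit C_A = C_{A0}(1−X) = 5.16×0.182 = 0.9391 mol·L⁻¹.
A CSTR operates uniformly at the exit composition, giving r_P = 1.565 and r_Q = 0.8661 (each k·C_A^n at C_A = 0.9391).
Fraction of consumed A going to P: r_P/(r_P+r_Q) = 0.6438.
C_P = 0.6438·C_{A0}·X = 0.6438×5.16×0.818 = 2.72 mol·L⁻¹.

2.72 mol·L⁻¹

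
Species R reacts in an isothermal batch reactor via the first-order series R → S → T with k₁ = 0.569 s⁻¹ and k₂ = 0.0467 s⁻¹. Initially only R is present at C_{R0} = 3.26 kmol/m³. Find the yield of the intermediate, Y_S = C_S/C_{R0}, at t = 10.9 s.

The intermediate concentration in a first-order A→B→C sequence is C_S = k₁C_{R0}(e^(−k₁t) − e^(−k₂t))/(k₂−k₁).
e^(−k₁t) = e^(−0.569×10.9) = e^(−6.202) = 0.002025; e^(−k₂t) = e^(−0.5090) = 0.6011.
C_S = 0.569×3.26/(0.0467−0.569) × (0.002025−0.6011) = (-3.551)×(-0.5991) = 2.128 kmol/m³.
Y_S = C_S/C_{R0} = 2.128/3.26 = 0.653.

0.653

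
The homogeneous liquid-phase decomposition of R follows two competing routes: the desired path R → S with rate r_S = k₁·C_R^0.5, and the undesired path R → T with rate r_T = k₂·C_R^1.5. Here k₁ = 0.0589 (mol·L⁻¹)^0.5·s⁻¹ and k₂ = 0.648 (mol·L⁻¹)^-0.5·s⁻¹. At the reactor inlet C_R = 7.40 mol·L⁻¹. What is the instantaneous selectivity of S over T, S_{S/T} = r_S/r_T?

0.0123

S_{S/T} = r_S/r_T = (k₁·C_R^0.5)/(k₂·C_R^1.5) = (k₁/k₂)·C_R⁻¹.
= (0.0589×7.400^0.5) / (0.648×7.400^1.5) = 0.1602/13.04 = 0.0123.
The undesired path is higher order in R, so low C_R (CSTR or dilute feed) favours S.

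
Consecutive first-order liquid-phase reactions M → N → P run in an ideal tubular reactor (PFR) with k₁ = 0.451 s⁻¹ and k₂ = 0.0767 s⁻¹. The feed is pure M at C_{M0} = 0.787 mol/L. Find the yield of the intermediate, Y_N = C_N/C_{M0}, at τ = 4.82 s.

Solving the coupled first-order balances gives C_N(τ) = [k₁/(k₂−k₁)]·C_{M0}·(e^(−k₁τ) − e^(−k₂τ)).
e^(−k₁τ) = e^(−0.451×4.82) = e^(−2.174) = 0.1137; e^(−k₂τ) = e^(−0.3697) = 0.6909.
C_N = 0.451×0.787/(0.0767−0.451) × (0.1137−0.6909) = (-0.9483)×(-0.5772) = 0.5473 mol/L.
Y_N = C_N/C_{M0} = 0.5473/0.787 = 0.695.

0.695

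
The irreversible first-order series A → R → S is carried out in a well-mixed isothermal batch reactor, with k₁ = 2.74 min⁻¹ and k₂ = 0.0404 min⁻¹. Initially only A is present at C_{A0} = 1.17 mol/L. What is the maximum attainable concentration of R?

1.10 mol/L

Evaluating C_R at t_opt = ln(k₂/k₁)/(k₂−k₁) gives C_{R,max}/C_{A0} = (k₁/k₂)^[k₂/(k₂−k₁)].
= (2.74/0.0404)^(0.0404/(0.0404−2.74)) = (67.82)^(-0.01497) = 0.9388.
C_{R,max} = 0.9388×1.17 = 1.10 mol/L.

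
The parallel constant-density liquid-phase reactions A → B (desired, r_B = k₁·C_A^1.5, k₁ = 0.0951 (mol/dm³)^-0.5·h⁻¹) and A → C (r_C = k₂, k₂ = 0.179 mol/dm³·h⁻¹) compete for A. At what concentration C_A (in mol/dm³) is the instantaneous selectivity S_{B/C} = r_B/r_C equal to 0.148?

S_{B/C} = (k₁/k₂)·C_A^1.5 ⇒ C_A = (S·k₂/k₁)^(1/1.5).
= (0.148×0.179/0.0951)^(0.6667) = (0.2786)^(0.6667) = 0.427 mol/dm³.

0.427 mol/dm³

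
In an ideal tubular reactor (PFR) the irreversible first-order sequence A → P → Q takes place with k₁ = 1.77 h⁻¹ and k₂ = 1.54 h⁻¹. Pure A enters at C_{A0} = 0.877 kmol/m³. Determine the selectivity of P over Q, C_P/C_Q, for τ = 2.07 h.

0.141

The intermediate concentration in a first-order A→B→C sequence is C_P = k₁C_{A0}(e^(−k₁τ) − e^(−k₂τ))/(k₂−k₁).
e^(−k₁τ) = e^(−1.77×2.07) = e^(−3.664) = 0.02563; e^(−k₂τ) = e^(−3.188) = 0.04126.
C_P = 1.77×0.877/(1.54−1.77) × (0.02563−0.04126) = (-6.749)×(-0.01563) = 0.1055 kmol/m³.
C_A = C_{A0}e^(−k₁τ) = 0.02248 kmol/m³, so C_Q = C_{A0}−C_A−C_P = 0.7490 kmol/m³; C_P/C_Q = 0.141.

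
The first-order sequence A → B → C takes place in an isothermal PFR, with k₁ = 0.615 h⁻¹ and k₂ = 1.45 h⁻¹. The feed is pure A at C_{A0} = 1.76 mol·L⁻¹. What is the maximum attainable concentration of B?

Evaluating C_B at τ_opt = ln(k₂/k₁)/(k₂−k₁) gives C_{B,max}/C_{A0} = (k₁/k₂)^[k₂/(k₂−k₁)].
= (0.615/1.45)^(1.45/(1.45−0.615)) = (0.4241)^(1.737) = 0.2255.
C_{B,max} = 0.2255×1.76 = 0.397 mol·L⁻¹.

0.397 mol·L⁻¹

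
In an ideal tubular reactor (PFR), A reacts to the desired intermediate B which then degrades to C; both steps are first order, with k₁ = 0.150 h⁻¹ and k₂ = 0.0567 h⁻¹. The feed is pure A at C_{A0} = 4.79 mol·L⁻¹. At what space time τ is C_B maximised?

The intermediate peaks when r₁ = r₂, i.e. k₁e^(−k₁τ) = k₂e^(−k₂τ), giving τ_opt = ln(k₂/k₁)/(k₂−k₁).
= ln(0.0567/0.150)/(0.0567−0.150) = ln(0.3780)/-0.09330 = -0.9729/-0.09330 = 10.4 h.

10.4 h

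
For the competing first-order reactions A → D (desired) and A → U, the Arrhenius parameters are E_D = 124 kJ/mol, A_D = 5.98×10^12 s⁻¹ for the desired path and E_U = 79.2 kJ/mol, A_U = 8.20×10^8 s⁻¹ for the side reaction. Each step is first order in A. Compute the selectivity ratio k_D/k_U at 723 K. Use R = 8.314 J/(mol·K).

Since both paths have the same order in A, the concentration cancels and S_{D/U} = k_D/k_U = (A_D/A_U)·exp[(E_U−E_D)/(RT)].
(E_U−E_D)/(RT) = (79.2−124)×10³/(8.314×723) = -44800/6011 = -7.453.
k_D/k_U = (5.98×10^12/8.20×10^8)·exp(-7.453) = 7293 × 5.797×10^-4 = 4.23.

4.23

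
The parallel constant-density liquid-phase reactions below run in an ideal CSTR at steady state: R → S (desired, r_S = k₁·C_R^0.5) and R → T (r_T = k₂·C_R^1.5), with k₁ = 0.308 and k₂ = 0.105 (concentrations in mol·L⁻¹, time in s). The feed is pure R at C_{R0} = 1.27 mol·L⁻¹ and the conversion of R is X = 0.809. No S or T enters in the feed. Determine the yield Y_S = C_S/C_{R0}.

Exit C_R = C_{R0}(1−X) = 1.27×0.191 = 0.2426 mol·L⁻¹.
In a CSTR the entire volume is at exit conditions, so r_S = 0.308×0.2426^0.5 = 0.1517 and r_T = 0.105×0.2426^1.5 = 0.01254.
Fraction of consumed R going to S: r_S/(r_S+r_T) = 0.9236.
C_S = 0.9236·C_{R0}·X = 0.9236×1.27×0.809 = 0.949 mol·L⁻¹; Y_S = C_S/C_{R0} = 0.747.

0.747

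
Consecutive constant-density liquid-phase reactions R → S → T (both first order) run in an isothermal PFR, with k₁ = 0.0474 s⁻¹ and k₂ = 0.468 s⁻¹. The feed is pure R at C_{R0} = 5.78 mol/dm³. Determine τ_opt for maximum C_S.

The intermediate peaks when r₁ = r₂, i.e. k₁e^(−k₁τ) = k₂e^(−k₂τ), giving τ_opt = ln(k₂/k₁)/(k₂−k₁).
= ln(0.468/0.0474)/(0.468−0.0474) = ln(9.873)/0.4206 = 2.290/0.4206 = 5.44 s.

5.44 s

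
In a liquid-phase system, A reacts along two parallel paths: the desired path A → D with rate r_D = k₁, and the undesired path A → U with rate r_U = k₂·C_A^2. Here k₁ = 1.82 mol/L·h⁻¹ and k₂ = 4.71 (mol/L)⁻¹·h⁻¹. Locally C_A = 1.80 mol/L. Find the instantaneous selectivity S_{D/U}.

0.119

S_{D/U} = r_D/r_U = (k₁)/(k₂·C_A^2) = (k₁/k₂)·C_A^-2.
= (1.82) / (4.71×1.800^2) = 1.820/15.26 = 0.119.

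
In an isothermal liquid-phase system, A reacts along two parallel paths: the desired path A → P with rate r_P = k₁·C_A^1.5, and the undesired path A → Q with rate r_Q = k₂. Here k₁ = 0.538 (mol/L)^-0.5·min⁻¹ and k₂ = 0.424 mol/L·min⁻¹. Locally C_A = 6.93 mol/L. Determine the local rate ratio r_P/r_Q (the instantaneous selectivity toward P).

23.1

S_{P/Q} = r_P/r_Q = (k₁·C_A^1.5)/(k₂) = (k₁/k₂)·C_A^1.5.
= (0.538×6.930^1.5) / (0.424) = 9.815/0.4240 = 23.1.
Since the desired path is higher order in A, keeping C_A high (PFR or concentrated feed) favours P.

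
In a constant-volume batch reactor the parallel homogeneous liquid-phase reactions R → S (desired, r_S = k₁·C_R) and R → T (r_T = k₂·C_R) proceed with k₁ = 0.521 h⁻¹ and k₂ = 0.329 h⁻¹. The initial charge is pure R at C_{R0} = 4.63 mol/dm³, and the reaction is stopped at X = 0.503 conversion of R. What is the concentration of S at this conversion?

1.43 mol/dm³

C_R = C_{R0}(1−X) = 2.301 mol/dm³.
Both paths are first order in R, so the instantaneous fraction to S is constant: dC_S/d(−C_R) = k₁/(k₁+k₂) = 0.6129.
C_S = 0.6129·(C_{R0}−C_R) = 0.6129×2.329 = 1.43 mol/dm³.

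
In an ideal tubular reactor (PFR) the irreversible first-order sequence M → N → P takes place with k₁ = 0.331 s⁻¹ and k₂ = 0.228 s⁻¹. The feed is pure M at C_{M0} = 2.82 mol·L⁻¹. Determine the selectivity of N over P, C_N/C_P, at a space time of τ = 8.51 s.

The intermediate concentration in a first-order A→B→C sequence is C_N = k₁C_{M0}(e^(−k₁τ) − e^(−k₂τ))/(k₂−k₁).
e^(−k₁τ) = e^(−0.331×8.51) = e^(−2.817) = 0.05980; e^(−k₂τ) = e^(−1.940) = 0.1437.
C_N = 0.331×2.82/(0.228−0.331) × (0.05980−0.1437) = (-9.062)×(-0.08387) = 0.7600 mol·L⁻¹.
C_M = C_{M0}e^(−k₁τ) = 0.1686 mol·L⁻¹, so C_P = C_{M0}−C_M−C_N = 1.891 mol·L⁻¹; C_N/C_P = 0.402.

0.402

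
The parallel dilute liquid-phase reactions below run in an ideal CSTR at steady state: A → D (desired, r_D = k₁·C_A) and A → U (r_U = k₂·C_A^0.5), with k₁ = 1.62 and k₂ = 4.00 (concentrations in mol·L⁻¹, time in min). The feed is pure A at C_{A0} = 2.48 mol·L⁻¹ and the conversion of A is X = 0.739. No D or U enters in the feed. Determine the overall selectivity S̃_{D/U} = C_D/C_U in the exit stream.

0.326

Exit C_A = C_{A0}(1−X) = 2.48×0.261 = 0.6473 mol·L⁻¹.
In a CSTR the entire volume is at exit conditions, so r_D = 1.62×0.6473 = 1.049 and r_U = 4.00×0.6473^0.5 = 3.218.
Overall selectivity = C_D/C_U = r_Dτ/(r_Uτ) = r_D/r_U = 0.326.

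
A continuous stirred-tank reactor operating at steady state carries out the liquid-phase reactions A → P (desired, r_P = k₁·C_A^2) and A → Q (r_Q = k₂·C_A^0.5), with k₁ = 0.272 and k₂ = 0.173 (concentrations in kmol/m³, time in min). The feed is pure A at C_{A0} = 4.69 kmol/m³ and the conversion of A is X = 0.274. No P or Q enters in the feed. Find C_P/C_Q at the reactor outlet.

9.88

Exit C_A = C_{A0}(1−X) = 4.69×0.726 = 3.405 kmol/m³.
In a CSTR the entire volume is at exit conditions, so r_P = 0.272×3.405^2 = 3.153 and r_Q = 0.173×3.405^0.5 = 0.3192.
Overall selectivity = C_P/C_Q = r_Pτ/(r_Qτ) = r_P/r_Q = 9.88.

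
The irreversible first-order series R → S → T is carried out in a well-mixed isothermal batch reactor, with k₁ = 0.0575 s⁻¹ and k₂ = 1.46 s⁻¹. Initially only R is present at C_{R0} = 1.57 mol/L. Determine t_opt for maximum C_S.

2.31 s

Setting dC_S/dt = 0 gives t_opt = ln(k₂/k₁)/(k₂−k₁).
= ln(1.46/0.0575)/(1.46−0.0575) = ln(25.39)/1.402 = 3.234/1.402 = 2.31 s.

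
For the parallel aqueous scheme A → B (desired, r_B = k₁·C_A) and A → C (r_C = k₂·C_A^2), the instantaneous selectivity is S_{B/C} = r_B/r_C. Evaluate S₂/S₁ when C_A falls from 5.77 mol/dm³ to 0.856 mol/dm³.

6.74

S_{B/C} = (k₁/k₂)·C_A⁻¹, so S₂/S₁ = (C_{A,2}/C_{A,1})⁻¹.
= 5.77/0.856 = 6.74.
Selectivity toward B rises as C_A falls — low-concentration operation is favoured.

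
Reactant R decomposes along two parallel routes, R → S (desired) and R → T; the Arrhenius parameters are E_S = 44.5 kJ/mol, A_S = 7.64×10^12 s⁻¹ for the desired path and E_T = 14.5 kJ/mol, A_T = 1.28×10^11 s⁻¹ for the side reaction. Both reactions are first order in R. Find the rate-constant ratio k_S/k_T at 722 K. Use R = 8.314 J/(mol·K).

0.403

Since both paths have the same order in R, the concentration cancels and S_{S/T} = k_S/k_T = (A_S/A_T)·exp[(E_T−E_S)/(RT)].
(E_T−E_S)/(RT) = (14.5−44.5)×10³/(8.314×722) = -30000/6003 = -4.998.
k_S/k_T = (7.64×10^12/1.28×10^11)·exp(-4.998) = 59.69 × 0.006753 = 0.403.
Since E_S > E_T, raising the temperature improves selectivity toward S.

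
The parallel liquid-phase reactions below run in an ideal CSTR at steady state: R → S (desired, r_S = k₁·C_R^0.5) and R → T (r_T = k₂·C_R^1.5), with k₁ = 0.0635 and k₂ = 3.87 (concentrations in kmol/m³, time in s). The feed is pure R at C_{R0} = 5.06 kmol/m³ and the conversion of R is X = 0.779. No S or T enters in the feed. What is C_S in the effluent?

0.0570 kmol/m³

Exit C_R = C_{R0}(1−X) = 5.06×0.221 = 1.118 kmol/m³.
In a CSTR the entire volume is at exit conditions, so r_S = 0.0635×1.118^0.5 = 0.06715 and r_T = 3.87×1.118^1.5 = 4.576.
Fraction of consumed R going to S: r_S/(r_S+r_T) = 0.01446.
C_S = 0.01446·C_{R0}·X = 0.01446×5.06×0.779 = 0.0570 kmol/m³.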